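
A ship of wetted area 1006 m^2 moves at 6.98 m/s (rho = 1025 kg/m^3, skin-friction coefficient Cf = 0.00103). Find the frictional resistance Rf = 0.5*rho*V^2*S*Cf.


Formula: Rf = 0.5 * rho * V^2 * S * Cf
Step 1 — V^2 = 6.98^2 = 48.7204
Step 2 — 0.5 * rho * V^2 = 0.5 * 1025 * 48.7204 = 24969.205
Step 3 — Rf = 24969.205 * 1006 * 0.00103 ≈ 25873 N (5 s.f.)

25873 N


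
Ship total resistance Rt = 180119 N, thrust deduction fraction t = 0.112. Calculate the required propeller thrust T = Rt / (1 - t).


Formula: T = Rt / (1 - t)
Step 1 — (1 - t) = 1 - 0.112 = 0.888
Step 2 — T = 180119 / 0.888 ≈ 202840 N (5 s.f.)

202840 N


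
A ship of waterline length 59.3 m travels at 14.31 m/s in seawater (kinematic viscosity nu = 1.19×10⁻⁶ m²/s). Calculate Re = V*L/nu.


Formula: Re = V * L / nu
Step 1 — V * L = 14.31 * 59.3 = 848.583 m^2/s
Step 2 — Re = 848.583 / 1.19e-6 = 7.13e+08

7.13e+08


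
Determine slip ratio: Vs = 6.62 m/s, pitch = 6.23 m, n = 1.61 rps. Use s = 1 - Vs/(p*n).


Formula: s = 1 - Vs / (p * n)
Step 1 — p * n = 6.23 * 1.61 = 10.0303
Step 2 — Vs / (p*n) = 6.62 / 10.0303 = 0.66 (6 d.p.)
Step 3 — s = 1 - 0.66 = 0.34

0.34


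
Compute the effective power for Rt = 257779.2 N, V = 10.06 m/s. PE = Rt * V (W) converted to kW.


Formula: PE = Rt * V / 1000 (kW)
Step 1 — PE (W) = 257779.2 * 10.06 = 2593258.752 W
Step 2 — PE (kW) = 2593258.752 / 1000 ≈ 2593.3 kW (5 s.f.)

2593.3 kW


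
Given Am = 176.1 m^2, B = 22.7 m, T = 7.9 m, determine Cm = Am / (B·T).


Formula: Cm = Am / (B * T)
Step 1 — B * T = 22.7 * 7.9 = 179.33 m^2
Step 2 — Cm = 176.1 / 179.33 ≈ 0.98199 (5 s.f.)

0.98199


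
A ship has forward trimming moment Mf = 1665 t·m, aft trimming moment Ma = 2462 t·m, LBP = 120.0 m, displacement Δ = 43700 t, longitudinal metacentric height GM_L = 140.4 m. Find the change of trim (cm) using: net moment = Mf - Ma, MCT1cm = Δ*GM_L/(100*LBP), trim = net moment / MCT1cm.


Formula: net trimming moment = Mf - Ma; MCT1cm = Δ*GM_L/(100*LBP); trim = net moment / MCT1cm
Step 1 — net trimming moment = 1665 - 2462 = -797 t·m
Step 2 — MCT1cm = 43700 * 140.4 / (100 * 120.0) = 511.29 t·m/cm
Step 3 — trim = -797 / 511.29 ≈ -1.5588 cm (5 s.f.)

-1.5588 cm


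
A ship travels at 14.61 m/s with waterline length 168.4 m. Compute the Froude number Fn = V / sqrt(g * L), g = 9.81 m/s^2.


Formula: Fn = V / sqrt(g * L)
Step 1 — g * L = 9.81 * 168.4 = 1652.004
Step 2 — sqrt(g * L) = sqrt(1652.004) = 40.644852
Step 3 — Fn = 14.61 / 40.644852 ≈ 0.35946 (5 s.f.)

0.35946


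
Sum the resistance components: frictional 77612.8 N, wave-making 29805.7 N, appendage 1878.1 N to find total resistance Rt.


Formula: Rt = Rf + Rw + Ra
Substituting: Rt = 77612.8 + 29805.7 + 1878.1
Result: Rt = 109296.6 N

109296.6 N


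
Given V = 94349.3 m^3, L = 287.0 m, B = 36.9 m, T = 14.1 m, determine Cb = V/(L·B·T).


Formula: Cb = V / (L * B * T)
Step 1 — L * B * T = 287.0 * 36.9 * 14.1 = 149323.23 m^3
Step 2 — Cb = 94349.3 / 149323.23 ≈ 0.63185 (5 s.f.)

0.63185


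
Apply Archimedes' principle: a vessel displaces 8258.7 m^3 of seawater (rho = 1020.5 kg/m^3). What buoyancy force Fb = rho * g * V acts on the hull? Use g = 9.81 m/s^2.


Formula: Fb = rho * g * V
Substituting: Fb = 1020.5 * 9.81 * 8258.7
Intermediate: 1020.5 * 9.81 = 10011.105
Result: Fb = 10011.105 * 8258.7 ≈ 82679000 N (5 s.f.)

82679000 N


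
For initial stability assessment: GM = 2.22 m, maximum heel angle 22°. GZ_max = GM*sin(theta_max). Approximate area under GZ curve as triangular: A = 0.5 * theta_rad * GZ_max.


Formula: GZ_max = GM * sin(theta); Area = 0.5 * theta_rad * GZ_max
Step 1 — GZ_max = 2.22 * sin(22°) = 2.22 * 0.374607 = 0.831628 m
Step 2 — theta_rad = 22 * pi/180 = 0.383972 rad
Step 3 — Area = 0.5 * 0.383972 * 0.831628 ≈ 0.15966 m·rad (5 s.f.)

0.15966 m·rad


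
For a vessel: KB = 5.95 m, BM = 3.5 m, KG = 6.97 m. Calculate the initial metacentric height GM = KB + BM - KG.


Formula: GM = KB + BM - KG
Step 1 — KM = KB + BM = 5.95 + 3.5 = 9.45 m
Step 2 — GM = KM - KG = 9.45 - 6.97 = 2.48 m

2.48 m


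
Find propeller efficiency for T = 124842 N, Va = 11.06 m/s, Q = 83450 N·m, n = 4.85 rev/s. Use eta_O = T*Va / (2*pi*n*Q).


Formula: eta = T * Va / (2 * pi * n * Q)
Step 1 — numerator = T * Va = 124842 * 11.06 = 1380752.52
Step 2 — 2 * pi * n = 2 * pi * 4.85 = 30.473449
Step 3 — denominator = 30.473449 * 83450 = 2543009.32
Step 4 — eta = 1380752.52 / 2543009.32 ≈ 0.54296 (5 s.f.)

0.54296


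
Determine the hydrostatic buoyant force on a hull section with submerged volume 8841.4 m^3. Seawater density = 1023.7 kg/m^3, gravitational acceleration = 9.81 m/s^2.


Formula: Fb = rho * g * V
Substituting: Fb = 1023.7 * 9.81 * 8841.4
Intermediate: 1023.7 * 9.81 = 10042.497
Result: Fb = 10042.497 * 8841.4 ≈ 88790000 N (5 s.f.)

88790000 N


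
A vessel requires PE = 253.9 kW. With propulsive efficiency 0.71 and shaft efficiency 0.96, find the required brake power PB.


Formula: PB = PE / (eta_D * eta_S)
Step 1 — combined efficiency = eta_D * eta_S = 0.71 * 0.96 = 0.6816
Step 2 — PB = 253.9 / 0.6816 ≈ 372.51 kW (5 s.f.)

372.51 kW


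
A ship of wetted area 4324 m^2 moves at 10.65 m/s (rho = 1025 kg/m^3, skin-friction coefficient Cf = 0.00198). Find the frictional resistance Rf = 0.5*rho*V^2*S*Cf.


Formula: Rf = 0.5 * rho * V^2 * S * Cf
Step 1 — V^2 = 10.65^2 = 113.4225
Step 2 — 0.5 * rho * V^2 = 0.5 * 1025 * 113.4225 = 58129.03125
Step 3 — Rf = 58129.03125 * 4324 * 0.00198 ≈ 497670 N (5 s.f.)

497670 N


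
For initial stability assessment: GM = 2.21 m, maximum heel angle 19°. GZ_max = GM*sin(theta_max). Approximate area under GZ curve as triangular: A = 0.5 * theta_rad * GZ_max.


Formula: GZ_max = GM * sin(theta); Area = 0.5 * theta_rad * GZ_max
Step 1 — GZ_max = 2.21 * sin(19°) = 2.21 * 0.325568 = 0.719505 m
Step 2 — theta_rad = 19 * pi/180 = 0.331613 rad
Step 3 — Area = 0.5 * 0.331613 * 0.719505 ≈ 0.11930 m·rad (5 s.f.)

0.11930 m·rad


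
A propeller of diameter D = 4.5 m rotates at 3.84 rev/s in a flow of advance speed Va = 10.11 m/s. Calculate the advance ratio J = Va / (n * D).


Formula: J = Va / (n * D)
Step 1 — n * D = 3.84 * 4.5 = 17.28
Step 2 — J = 10.11 / 17.28 ≈ 0.58507 (5 s.f.)

0.58507


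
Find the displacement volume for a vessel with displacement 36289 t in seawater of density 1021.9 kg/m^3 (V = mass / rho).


Formula: V = mass / rho
Step 1 — convert tonnes to kg: 36289 t * 1000 = 36289000 kg
Step 2 — V = 36289000 / 1021.9 ≈ 35511 m^3 (5 s.f.)

35511 m^3


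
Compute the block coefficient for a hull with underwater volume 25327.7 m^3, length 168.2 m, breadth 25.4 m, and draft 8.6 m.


Formula: Cb = V / (L * B * T)
Step 1 — L * B * T = 168.2 * 25.4 * 8.6 = 36741.608 m^3
Step 2 — Cb = 25327.7 / 36741.608 ≈ 0.68935 (5 s.f.)

0.68935


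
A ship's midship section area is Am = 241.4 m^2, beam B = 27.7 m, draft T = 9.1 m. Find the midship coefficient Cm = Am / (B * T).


Formula: Cm = Am / (B * T)
Step 1 — B * T = 27.7 * 9.1 = 252.07 m^2
Step 2 — Cm = 241.4 / 252.07 ≈ 0.95767 (5 s.f.)

0.95767


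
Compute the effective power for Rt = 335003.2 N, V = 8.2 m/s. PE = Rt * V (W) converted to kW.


Formula: PE = Rt * V / 1000 (kW)
Step 1 — PE (W) = 335003.2 * 8.2 = 2747026.24 W
Step 2 — PE (kW) = 2747026.24 / 1000 ≈ 2747.0 kW (5 s.f.)

2747.0 kW


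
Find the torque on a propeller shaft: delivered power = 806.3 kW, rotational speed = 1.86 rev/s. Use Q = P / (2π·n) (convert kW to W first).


Formula: Q = P_W / (2 * pi * n)
Step 1 — P_W = 806.3 kW * 1000 = 806300.0 W
Step 2 — 2 * pi * n = 2 * pi * 1.86 = 11.686725
Step 3 — Q = 806300.0 / 11.686725 ≈ 68993 N·m (5 s.f.)

68993 N·m


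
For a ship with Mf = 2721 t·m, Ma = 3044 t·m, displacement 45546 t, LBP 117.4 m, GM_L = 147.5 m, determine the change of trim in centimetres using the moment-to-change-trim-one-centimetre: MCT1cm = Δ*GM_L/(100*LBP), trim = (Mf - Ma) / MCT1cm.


Formula: net trimming moment = Mf - Ma; MCT1cm = Δ*GM_L/(100*LBP); trim = net moment / MCT1cm
Step 1 — net trimming moment = 2721 - 3044 = -323 t·m
Step 2 — MCT1cm = 45546 * 147.5 / (100 * 117.4) = 572.2347 t·m/cm
Step 3 — trim = -323 / 572.2347 ≈ -0.56445 cm (5 s.f.)

-0.56445 cm


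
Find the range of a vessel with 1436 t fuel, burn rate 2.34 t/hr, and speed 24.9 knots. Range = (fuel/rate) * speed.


Formula: endurance = fuel / rate; range = endurance * speed
Step 1 — endurance = 1436 / 2.34 = 613.6752 hours
Step 2 — range = 613.6752 * 24.9 ≈ 15281 nautical miles (5 s.f.)

15281 NM


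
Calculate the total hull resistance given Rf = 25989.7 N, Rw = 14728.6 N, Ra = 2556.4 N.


Formula: Rt = Rf + Rw + Ra
Substituting: Rt = 25989.7 + 14728.6 + 2556.4
Result: Rt = 43274.7 N

43274.7 N


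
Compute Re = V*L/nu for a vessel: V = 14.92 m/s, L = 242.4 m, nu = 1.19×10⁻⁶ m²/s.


Formula: Re = V * L / nu
Step 1 — V * L = 14.92 * 242.4 = 3616.608 m^2/s
Step 2 — Re = 3616.608 / 1.19e-6 = 3.04e+09

3.04e+09


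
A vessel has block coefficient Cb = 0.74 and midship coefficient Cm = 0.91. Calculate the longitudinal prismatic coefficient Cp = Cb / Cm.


Formula: Cp = Cb / Cm
Substituting: Cp = 0.74 / 0.91
Result: Cp ≈ 0.81319 (5 s.f.)

0.81319


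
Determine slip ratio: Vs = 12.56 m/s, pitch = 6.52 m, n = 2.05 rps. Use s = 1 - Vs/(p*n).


Formula: s = 1 - Vs / (p * n)
Step 1 — p * n = 6.52 * 2.05 = 13.366
Step 2 — Vs / (p*n) = 12.56 / 13.366 = 0.939698 (6 d.p.)
Step 3 — s = 1 - 0.939698 = 0.060302

0.060302


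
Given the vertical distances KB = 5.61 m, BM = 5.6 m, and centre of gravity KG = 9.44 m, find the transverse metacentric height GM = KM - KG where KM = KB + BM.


Formula: GM = KB + BM - KG
Step 1 — KM = KB + BM = 5.61 + 5.6 = 11.21 m
Step 2 — GM = KM - KG = 11.21 - 9.44 = 1.77 m

1.77 m


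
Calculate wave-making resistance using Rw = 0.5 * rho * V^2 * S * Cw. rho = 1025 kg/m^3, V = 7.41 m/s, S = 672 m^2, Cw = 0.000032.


Formula: Rw = 0.5 * rho * V^2 * S * Cw
Step 1 — V^2 = 7.41^2 = 54.9081
Step 2 — 0.5 * rho * V^2 = 0.5 * 1025 * 54.9081 = 28140.40125
Step 3 — Rw = 28140.40125 * 672 * 0.000032 ≈ 605.13 N (5 s.f.)

605.13 N


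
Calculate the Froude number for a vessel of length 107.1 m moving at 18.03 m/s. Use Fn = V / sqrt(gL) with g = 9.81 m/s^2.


Formula: Fn = V / sqrt(g * L)
Step 1 — g * L = 9.81 * 107.1 = 1050.651
Step 2 — sqrt(g * L) = sqrt(1050.651) = 32.413747
Step 3 — Fn = 18.03 / 32.413747 ≈ 0.55625 (5 s.f.)

0.55625


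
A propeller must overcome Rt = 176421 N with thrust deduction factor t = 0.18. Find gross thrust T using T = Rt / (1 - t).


Formula: T = Rt / (1 - t)
Step 1 — (1 - t) = 1 - 0.18 = 0.82
Step 2 — T = 176421 / 0.82 ≈ 215150 N (5 s.f.)

215150 N


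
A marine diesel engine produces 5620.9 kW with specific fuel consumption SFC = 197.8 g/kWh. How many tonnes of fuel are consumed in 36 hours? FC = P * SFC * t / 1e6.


Formula: FC (tonnes) = P * SFC * t / 1,000,000
Step 1 — P * SFC * t = 5620.9 * 197.8 * 36 = 40025304.72 g
Step 2 — FC (tonnes) = 40025304.72 / 1,000,000 ≈ 40.025 tonnes (5 s.f.)

40.025 tonnes


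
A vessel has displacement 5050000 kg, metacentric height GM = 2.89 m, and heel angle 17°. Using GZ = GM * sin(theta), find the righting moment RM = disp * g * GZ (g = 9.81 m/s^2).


Formula: GZ = GM * sin(theta); RM = disp * g * GZ
Step 1 — GZ = 2.89 * sin(17°) = 2.89 * 0.292372 = 0.844955 m
Step 2 — RM = 5050000 * 9.81 * 0.844955 ≈ 41859000 N·m (5 s.f.)

41859000 N·m


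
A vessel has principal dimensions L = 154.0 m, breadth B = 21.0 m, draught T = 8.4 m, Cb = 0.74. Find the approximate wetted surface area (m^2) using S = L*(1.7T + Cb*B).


Formula: S = 1.7*L*T + V/T with V = Cb*L*B*T, i.e. S = L * (1.7*T + Cb*B)
Step 1 — 1.7*T = 1.7 * 8.4 = 14.28 m
Step 2 — Cb*B = 0.74 * 21.0 = 15.54 m
Step 3 — 1.7*T + Cb*B = 14.28 + 15.54 = 29.82 m
Step 4 — S = 154.0 * 29.82 ≈ 4592.3 m^2 (5 s.f.)

4592.3 m^2


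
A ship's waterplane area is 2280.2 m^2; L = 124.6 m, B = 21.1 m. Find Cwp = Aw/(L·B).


Formula: Cwp = Aw / (L * B)
Step 1 — L * B = 124.6 * 21.1 = 2629.06 m^2
Step 2 — Cwp = 2280.2 / 2629.06 ≈ 0.86731 (5 s.f.)

0.86731


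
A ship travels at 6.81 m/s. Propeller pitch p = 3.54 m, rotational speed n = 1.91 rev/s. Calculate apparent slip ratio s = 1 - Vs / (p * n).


Formula: s = 1 - Vs / (p * n)
Step 1 — p * n = 3.54 * 1.91 = 6.7614
Step 2 — Vs / (p*n) = 6.81 / 6.7614 = 1.007188 (6 d.p.)
Step 3 — s = 1 - 1.007188 = -0.007188

-0.007188


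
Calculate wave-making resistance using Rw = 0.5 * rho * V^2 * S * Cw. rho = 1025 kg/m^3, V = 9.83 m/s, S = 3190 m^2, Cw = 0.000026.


Formula: Rw = 0.5 * rho * V^2 * S * Cw
Step 1 — V^2 = 9.83^2 = 96.6289
Step 2 — 0.5 * rho * V^2 = 0.5 * 1025 * 96.6289 = 49522.31125
Step 3 — Rw = 49522.31125 * 3190 * 0.000026 ≈ 4107.4 N (5 s.f.)

4107.4 N


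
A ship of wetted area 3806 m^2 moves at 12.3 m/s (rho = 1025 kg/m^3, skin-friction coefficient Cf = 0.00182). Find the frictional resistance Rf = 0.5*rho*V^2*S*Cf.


Formula: Rf = 0.5 * rho * V^2 * S * Cf
Step 1 — V^2 = 12.3^2 = 151.29
Step 2 — 0.5 * rho * V^2 = 0.5 * 1025 * 151.29 = 77536.125
Step 3 — Rf = 77536.125 * 3806 * 0.00182 ≈ 537090 N (5 s.f.)

537090 N


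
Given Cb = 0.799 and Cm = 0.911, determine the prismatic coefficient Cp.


Formula: Cp = Cb / Cm
Substituting: Cp = 0.799 / 0.911
Result: Cp ≈ 0.87706 (5 s.f.)

0.87706


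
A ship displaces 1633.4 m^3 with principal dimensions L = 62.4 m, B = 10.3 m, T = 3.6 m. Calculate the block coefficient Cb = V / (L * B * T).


Formula: Cb = V / (L * B * T)
Step 1 — L * B * T = 62.4 * 10.3 * 3.6 = 2313.792 m^3
Step 2 — Cb = 1633.4 / 2313.792 ≈ 0.70594 (5 s.f.)

0.70594


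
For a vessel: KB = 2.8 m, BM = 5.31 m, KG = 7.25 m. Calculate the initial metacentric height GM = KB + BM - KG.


Formula: GM = KB + BM - KG
Step 1 — KM = KB + BM = 2.8 + 5.31 = 8.11 m
Step 2 — GM = KM - KG = 8.11 - 7.25 = 0.86 m

0.86 m


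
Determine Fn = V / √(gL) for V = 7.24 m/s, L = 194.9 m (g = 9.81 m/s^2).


Formula: Fn = V / sqrt(g * L)
Step 1 — g * L = 9.81 * 194.9 = 1911.969
Step 2 — sqrt(g * L) = sqrt(1911.969) = 43.726068
Step 3 — Fn = 7.24 / 43.726068 ≈ 0.16558 (5 s.f.)

0.16558


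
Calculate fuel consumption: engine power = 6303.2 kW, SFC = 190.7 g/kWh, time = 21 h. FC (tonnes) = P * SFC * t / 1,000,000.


Formula: FC (tonnes) = P * SFC * t / 1,000,000
Step 1 — P * SFC * t = 6303.2 * 190.7 * 21 = 25242425.04 g
Step 2 — FC (tonnes) = 25242425.04 / 1,000,000 ≈ 25.242 tonnes (5 s.f.)

25.242 tonnes


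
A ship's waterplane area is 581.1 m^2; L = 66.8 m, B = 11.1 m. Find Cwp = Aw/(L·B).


Formula: Cwp = Aw / (L * B)
Step 1 — L * B = 66.8 * 11.1 = 741.48 m^2
Step 2 — Cwp = 581.1 / 741.48 ≈ 0.78370 (5 s.f.)

0.78370


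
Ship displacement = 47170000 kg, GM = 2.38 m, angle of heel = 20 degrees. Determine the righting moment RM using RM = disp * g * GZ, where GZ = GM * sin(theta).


Formula: GZ = GM * sin(theta); RM = disp * g * GZ
Step 1 — GZ = 2.38 * sin(20°) = 2.38 * 0.34202 = 0.814008 m
Step 2 — RM = 47170000 * 9.81 * 0.814008 ≈ 376670000 N·m (5 s.f.)

376670000 N·m


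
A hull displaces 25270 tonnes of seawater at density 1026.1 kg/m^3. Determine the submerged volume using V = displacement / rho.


Formula: V = mass / rho
Step 1 — convert tonnes to kg: 25270 t * 1000 = 25270000 kg
Step 2 — V = 25270000 / 1026.1 ≈ 24627 m^3 (5 s.f.)

24627 m^3


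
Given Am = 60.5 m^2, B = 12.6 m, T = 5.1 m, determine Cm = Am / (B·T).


Formula: Cm = Am / (B * T)
Step 1 — B * T = 12.6 * 5.1 = 64.26 m^2
Step 2 — Cm = 60.5 / 64.26 ≈ 0.94149 (5 s.f.)

0.94149


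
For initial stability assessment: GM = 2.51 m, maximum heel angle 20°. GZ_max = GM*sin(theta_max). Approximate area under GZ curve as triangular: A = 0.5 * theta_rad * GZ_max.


Formula: GZ_max = GM * sin(theta); Area = 0.5 * theta_rad * GZ_max
Step 1 — GZ_max = 2.51 * sin(20°) = 2.51 * 0.34202 = 0.85847 m
Step 2 — theta_rad = 20 * pi/180 = 0.349066 rad
Step 3 — Area = 0.5 * 0.349066 * 0.85847 ≈ 0.14983 m·rad (5 s.f.)

0.14983 m·rad


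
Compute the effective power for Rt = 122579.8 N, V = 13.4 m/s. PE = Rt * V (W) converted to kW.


Formula: PE = Rt * V / 1000 (kW)
Step 1 — PE (W) = 122579.8 * 13.4 = 1642569.32 W
Step 2 — PE (kW) = 1642569.32 / 1000 ≈ 1642.6 kW (5 s.f.)

1642.6 kW


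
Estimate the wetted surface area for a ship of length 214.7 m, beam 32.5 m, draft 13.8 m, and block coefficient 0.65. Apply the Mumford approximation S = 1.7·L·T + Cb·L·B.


Formula: S = 1.7*L*T + V/T with V = Cb*L*B*T, i.e. S = L * (1.7*T + Cb*B)
Step 1 — 1.7*T = 1.7 * 13.8 = 23.46 m
Step 2 — Cb*B = 0.65 * 32.5 = 21.125 m
Step 3 — 1.7*T + Cb*B = 23.46 + 21.125 = 44.585 m
Step 4 — S = 214.7 * 44.585 ≈ 9572.4 m^2 (5 s.f.)

9572.4 m^2


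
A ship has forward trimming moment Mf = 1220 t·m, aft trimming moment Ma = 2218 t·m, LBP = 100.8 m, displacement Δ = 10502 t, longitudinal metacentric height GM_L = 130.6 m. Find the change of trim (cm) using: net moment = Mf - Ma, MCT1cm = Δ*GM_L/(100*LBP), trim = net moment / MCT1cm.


Formula: net trimming moment = Mf - Ma; MCT1cm = Δ*GM_L/(100*LBP); trim = net moment / MCT1cm
Step 1 — net trimming moment = 1220 - 2218 = -998 t·m
Step 2 — MCT1cm = 10502 * 130.6 / (100 * 100.8) = 136.0676 t·m/cm
Step 3 — trim = -998 / 136.0676 ≈ -7.3346 cm (5 s.f.)

-7.3346 cm


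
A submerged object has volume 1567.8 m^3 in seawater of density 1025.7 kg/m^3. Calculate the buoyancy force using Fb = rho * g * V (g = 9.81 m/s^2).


Formula: Fb = rho * g * V
Substituting: Fb = 1025.7 * 9.81 * 1567.8
Intermediate: 1025.7 * 9.81 = 10062.117
Result: Fb = 10062.117 * 1567.8 ≈ 15775000 N (5 s.f.)

15775000 N


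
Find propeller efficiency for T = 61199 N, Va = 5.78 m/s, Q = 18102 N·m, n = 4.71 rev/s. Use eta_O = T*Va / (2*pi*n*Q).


Formula: eta = T * Va / (2 * pi * n * Q)
Step 1 — numerator = T * Va = 61199 * 5.78 = 353730.22
Step 2 — 2 * pi * n = 2 * pi * 4.71 = 29.593803
Step 3 — denominator = 29.593803 * 18102 = 535707.02
Step 4 — eta = 353730.22 / 535707.02 ≈ 0.66031 (5 s.f.)

0.66031


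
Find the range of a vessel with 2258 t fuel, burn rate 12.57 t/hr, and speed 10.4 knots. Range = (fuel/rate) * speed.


Formula: endurance = fuel / rate; range = endurance * speed
Step 1 — endurance = 2258 / 12.57 = 179.634 hours
Step 2 — range = 179.634 * 10.4 ≈ 1868.2 nautical miles (5 s.f.)

1868.2 NM


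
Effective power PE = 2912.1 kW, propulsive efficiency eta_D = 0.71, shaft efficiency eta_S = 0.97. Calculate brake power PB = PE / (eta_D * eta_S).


Formula: PB = PE / (eta_D * eta_S)
Step 1 — combined efficiency = eta_D * eta_S = 0.71 * 0.97 = 0.6887
Step 2 — PB = 2912.1 / 0.6887 ≈ 4228.4 kW (5 s.f.)

4228.4 kW


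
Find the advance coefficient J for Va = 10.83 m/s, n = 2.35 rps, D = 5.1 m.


Formula: J = Va / (n * D)
Step 1 — n * D = 2.35 * 5.1 = 11.985
Step 2 — J = 10.83 / 11.985 ≈ 0.90363 (5 s.f.)

0.90363


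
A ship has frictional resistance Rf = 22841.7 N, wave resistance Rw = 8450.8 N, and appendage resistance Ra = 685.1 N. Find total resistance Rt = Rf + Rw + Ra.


Formula: Rt = Rf + Rw + Ra
Substituting: Rt = 22841.7 + 8450.8 + 685.1
Result: Rt = 31977.6 N

31977.6 N


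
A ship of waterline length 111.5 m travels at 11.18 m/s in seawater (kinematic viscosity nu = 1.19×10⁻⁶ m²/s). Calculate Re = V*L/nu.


Formula: Re = V * L / nu
Step 1 — V * L = 11.18 * 111.5 = 1246.57 m^2/s
Step 2 — Re = 1246.57 / 1.19e-6 = 1.05e+09

1.05e+09


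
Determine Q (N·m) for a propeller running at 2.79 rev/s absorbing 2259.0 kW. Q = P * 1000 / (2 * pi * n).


Formula: Q = P_W / (2 * pi * n)
Step 1 — P_W = 2259.0 kW * 1000 = 2259000.0 W
Step 2 — 2 * pi * n = 2 * pi * 2.79 = 17.530087
Step 3 — Q = 2259000.0 / 17.530087 ≈ 128860 N·m (5 s.f.)

128860 N·m


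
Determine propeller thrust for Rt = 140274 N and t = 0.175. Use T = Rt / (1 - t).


Formula: T = Rt / (1 - t)
Step 1 — (1 - t) = 1 - 0.175 = 0.825
Step 2 — T = 140274 / 0.825 ≈ 170030 N (5 s.f.)

170030 N


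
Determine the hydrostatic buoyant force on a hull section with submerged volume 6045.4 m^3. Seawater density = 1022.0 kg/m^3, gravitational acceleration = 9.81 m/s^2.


Formula: Fb = rho * g * V
Substituting: Fb = 1022.0 * 9.81 * 6045.4
Intermediate: 1022.0 * 9.81 = 10025.82
Result: Fb = 10025.82 * 6045.4 ≈ 60610000 N (5 s.f.)

60610000 N


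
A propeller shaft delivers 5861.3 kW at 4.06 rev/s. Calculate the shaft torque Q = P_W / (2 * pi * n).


Formula: Q = P_W / (2 * pi * n)
Step 1 — P_W = 5861.3 kW * 1000 = 5861300.0 W
Step 2 — 2 * pi * n = 2 * pi * 4.06 = 25.509732
Step 3 — Q = 5861300.0 / 25.509732 ≈ 229770 N·m (5 s.f.)

229770 N·m


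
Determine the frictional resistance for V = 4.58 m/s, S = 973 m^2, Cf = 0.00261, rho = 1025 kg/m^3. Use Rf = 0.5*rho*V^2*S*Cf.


Formula: Rf = 0.5 * rho * V^2 * S * Cf
Step 1 — V^2 = 4.58^2 = 20.9764
Step 2 — 0.5 * rho * V^2 = 0.5 * 1025 * 20.9764 = 10750.405
Step 3 — Rf = 10750.405 * 973 * 0.00261 ≈ 27301 N (5 s.f.)

27301 N


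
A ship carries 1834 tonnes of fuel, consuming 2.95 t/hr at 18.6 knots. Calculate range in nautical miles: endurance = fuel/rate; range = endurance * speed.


Formula: endurance = fuel / rate; range = endurance * speed
Step 1 — endurance = 1834 / 2.95 = 621.6949 hours
Step 2 — range = 621.6949 * 18.6 ≈ 11564 nautical miles (5 s.f.)

11564 NM


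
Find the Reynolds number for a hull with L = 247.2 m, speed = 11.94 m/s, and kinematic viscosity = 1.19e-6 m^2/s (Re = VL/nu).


Formula: Re = V * L / nu
Step 1 — V * L = 11.94 * 247.2 = 2951.568 m^2/s
Step 2 — Re = 2951.568 / 1.19e-6 = 2.48e+09

2.48e+09


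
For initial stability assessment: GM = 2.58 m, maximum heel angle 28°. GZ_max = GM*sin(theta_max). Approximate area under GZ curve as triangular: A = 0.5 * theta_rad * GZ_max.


Formula: GZ_max = GM * sin(theta); Area = 0.5 * theta_rad * GZ_max
Step 1 — GZ_max = 2.58 * sin(28°) = 2.58 * 0.469472 = 1.211238 m
Step 2 — theta_rad = 28 * pi/180 = 0.488692 rad
Step 3 — Area = 0.5 * 0.488692 * 1.211238 ≈ 0.29596 m·rad (5 s.f.)

0.29596 m·rad


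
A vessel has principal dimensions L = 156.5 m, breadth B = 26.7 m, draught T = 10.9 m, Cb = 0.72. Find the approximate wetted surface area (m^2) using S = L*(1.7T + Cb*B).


Formula: S = 1.7*L*T + V/T with V = Cb*L*B*T, i.e. S = L * (1.7*T + Cb*B)
Step 1 — 1.7*T = 1.7 * 10.9 = 18.53 m
Step 2 — Cb*B = 0.72 * 26.7 = 19.224 m
Step 3 — 1.7*T + Cb*B = 18.53 + 19.224 = 37.754 m
Step 4 — S = 156.5 * 37.754 ≈ 5908.5 m^2 (5 s.f.)

5908.5 m^2


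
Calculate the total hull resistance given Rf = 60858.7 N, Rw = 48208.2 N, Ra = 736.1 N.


Formula: Rt = Rf + Rw + Ra
Substituting: Rt = 60858.7 + 48208.2 + 736.1
Result: Rt = 109803.0 N

109803.0 N


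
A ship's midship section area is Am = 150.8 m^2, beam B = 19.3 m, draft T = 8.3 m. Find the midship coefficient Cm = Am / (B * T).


Formula: Cm = Am / (B * T)
Step 1 — B * T = 19.3 * 8.3 = 160.19 m^2
Step 2 — Cm = 150.8 / 160.19 ≈ 0.94138 (5 s.f.)

0.94138


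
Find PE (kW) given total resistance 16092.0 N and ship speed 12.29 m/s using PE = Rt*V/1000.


Formula: PE = Rt * V / 1000 (kW)
Step 1 — PE (W) = 16092.0 * 12.29 = 197770.68 W
Step 2 — PE (kW) = 197770.68 / 1000 ≈ 197.77 kW (5 s.f.)

197.77 kW


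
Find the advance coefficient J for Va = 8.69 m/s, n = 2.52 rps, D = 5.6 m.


Formula: J = Va / (n * D)
Step 1 — n * D = 2.52 * 5.6 = 14.112
Step 2 — J = 8.69 / 14.112 ≈ 0.61579 (5 s.f.)

0.61579


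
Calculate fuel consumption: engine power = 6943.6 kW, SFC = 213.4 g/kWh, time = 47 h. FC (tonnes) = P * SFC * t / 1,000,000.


Formula: FC (tonnes) = P * SFC * t / 1,000,000
Step 1 — P * SFC * t = 6943.6 * 213.4 * 47 = 69642919.28 g
Step 2 — FC (tonnes) = 69642919.28 / 1,000,000 ≈ 69.643 tonnes (5 s.f.)

69.643 tonnes


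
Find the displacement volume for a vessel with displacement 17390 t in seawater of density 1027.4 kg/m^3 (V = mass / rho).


Formula: V = mass / rho
Step 1 — convert tonnes to kg: 17390 t * 1000 = 17390000 kg
Step 2 — V = 17390000 / 1027.4 ≈ 16926 m^3 (5 s.f.)

16926 m^3


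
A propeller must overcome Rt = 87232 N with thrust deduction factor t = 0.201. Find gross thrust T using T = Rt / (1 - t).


Formula: T = Rt / (1 - t)
Step 1 — (1 - t) = 1 - 0.201 = 0.799
Step 2 — T = 87232 / 0.799 ≈ 109180 N (5 s.f.)

109180 N


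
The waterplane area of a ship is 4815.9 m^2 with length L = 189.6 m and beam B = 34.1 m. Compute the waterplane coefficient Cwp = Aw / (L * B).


Formula: Cwp = Aw / (L * B)
Step 1 — L * B = 189.6 * 34.1 = 6465.36 m^2
Step 2 — Cwp = 4815.9 / 6465.36 ≈ 0.74488 (5 s.f.)

0.74488


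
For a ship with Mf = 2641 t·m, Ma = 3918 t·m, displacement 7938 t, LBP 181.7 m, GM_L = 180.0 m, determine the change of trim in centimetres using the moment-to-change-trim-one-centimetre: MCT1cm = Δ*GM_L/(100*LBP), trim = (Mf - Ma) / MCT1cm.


Formula: net trimming moment = Mf - Ma; MCT1cm = Δ*GM_L/(100*LBP); trim = net moment / MCT1cm
Step 1 — net trimming moment = 2641 - 3918 = -1277 t·m
Step 2 — MCT1cm = 7938 * 180.0 / (100 * 181.7) = 78.6373 t·m/cm
Step 3 — trim = -1277 / 78.6373 ≈ -16.239 cm (5 s.f.)

-16.239 cm


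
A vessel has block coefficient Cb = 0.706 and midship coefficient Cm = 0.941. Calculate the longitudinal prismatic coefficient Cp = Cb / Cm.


Formula: Cp = Cb / Cm
Substituting: Cp = 0.706 / 0.941
Result: Cp ≈ 0.75027 (5 s.f.)

0.75027


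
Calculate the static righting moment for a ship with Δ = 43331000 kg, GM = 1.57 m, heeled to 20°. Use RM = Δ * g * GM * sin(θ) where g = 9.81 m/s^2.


Formula: GZ = GM * sin(theta); RM = disp * g * GZ
Step 1 — GZ = 1.57 * sin(20°) = 1.57 * 0.34202 = 0.536971 m
Step 2 — RM = 43331000 * 9.81 * 0.536971 ≈ 228250000 N·m (5 s.f.)

228250000 N·m


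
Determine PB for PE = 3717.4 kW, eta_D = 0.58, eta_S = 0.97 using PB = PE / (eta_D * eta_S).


Formula: PB = PE / (eta_D * eta_S)
Step 1 — combined efficiency = eta_D * eta_S = 0.58 * 0.97 = 0.5626
Step 2 — PB = 3717.4 / 0.5626 ≈ 6607.5 kW (5 s.f.)

6607.5 kW


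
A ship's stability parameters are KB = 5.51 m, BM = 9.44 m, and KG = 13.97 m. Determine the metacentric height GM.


Formula: GM = KB + BM - KG
Step 1 — KM = KB + BM = 5.51 + 9.44 = 14.95 m
Step 2 — GM = KM - KG = 14.95 - 13.97 = 0.98 m

0.98 m


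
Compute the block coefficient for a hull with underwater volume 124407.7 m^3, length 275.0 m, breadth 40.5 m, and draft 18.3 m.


Formula: Cb = V / (L * B * T)
Step 1 — L * B * T = 275.0 * 40.5 * 18.3 = 203816.25 m^3
Step 2 — Cb = 124407.7 / 203816.25 ≈ 0.61039 (5 s.f.)

0.61039


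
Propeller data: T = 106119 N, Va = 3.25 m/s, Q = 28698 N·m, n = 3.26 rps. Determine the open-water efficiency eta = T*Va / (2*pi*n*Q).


Formula: eta = T * Va / (2 * pi * n * Q)
Step 1 — numerator = T * Va = 106119 * 3.25 = 344886.75
Step 2 — 2 * pi * n = 2 * pi * 3.26 = 20.483184
Step 3 — denominator = 20.483184 * 28698 = 587826.41
Step 4 — eta = 344886.75 / 587826.41 ≈ 0.58672 (5 s.f.)

0.58672


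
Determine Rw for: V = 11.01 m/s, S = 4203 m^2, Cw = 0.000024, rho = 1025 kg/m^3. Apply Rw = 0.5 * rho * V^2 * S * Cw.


Formula: Rw = 0.5 * rho * V^2 * S * Cw
Step 1 — V^2 = 11.01^2 = 121.2201
Step 2 — 0.5 * rho * V^2 = 0.5 * 1025 * 121.2201 = 62125.30125
Step 3 — Rw = 62125.30125 * 4203 * 0.000024 ≈ 6266.7 N (5 s.f.)

6266.7 N


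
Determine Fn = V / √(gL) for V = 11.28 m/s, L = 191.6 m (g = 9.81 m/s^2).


Formula: Fn = V / sqrt(g * L)
Step 1 — g * L = 9.81 * 191.6 = 1879.596
Step 2 — sqrt(g * L) = sqrt(1879.596) = 43.354308
Step 3 — Fn = 11.28 / 43.354308 ≈ 0.26018 (5 s.f.)

0.26018


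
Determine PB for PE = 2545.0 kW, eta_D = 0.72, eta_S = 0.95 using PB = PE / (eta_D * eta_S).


Formula: PB = PE / (eta_D * eta_S)
Step 1 — combined efficiency = eta_D * eta_S = 0.72 * 0.95 = 0.684
Step 2 — PB = 2545.0 / 0.684 ≈ 3720.8 kW (5 s.f.)

3720.8 kW


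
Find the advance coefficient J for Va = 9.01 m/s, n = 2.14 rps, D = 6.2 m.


Formula: J = Va / (n * D)
Step 1 — n * D = 2.14 * 6.2 = 13.268
Step 2 — J = 9.01 / 13.268 ≈ 0.67908 (5 s.f.)

0.67908


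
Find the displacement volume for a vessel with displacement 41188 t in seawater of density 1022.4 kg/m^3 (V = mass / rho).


Formula: V = mass / rho
Step 1 — convert tonnes to kg: 41188 t * 1000 = 41188000 kg
Step 2 — V = 41188000 / 1022.4 ≈ 40286 m^3 (5 s.f.)

40286 m^3


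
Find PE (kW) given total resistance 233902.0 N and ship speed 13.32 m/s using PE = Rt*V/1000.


Formula: PE = Rt * V / 1000 (kW)
Step 1 — PE (W) = 233902.0 * 13.32 = 3115574.64 W
Step 2 — PE (kW) = 3115574.64 / 1000 ≈ 3115.6 kW (5 s.f.)

3115.6 kW


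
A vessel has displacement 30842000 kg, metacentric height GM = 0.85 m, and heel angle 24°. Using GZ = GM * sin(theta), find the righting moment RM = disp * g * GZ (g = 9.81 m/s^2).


Formula: GZ = GM * sin(theta); RM = disp * g * GZ
Step 1 — GZ = 0.85 * sin(24°) = 0.85 * 0.406737 = 0.345726 m
Step 2 — RM = 30842000 * 9.81 * 0.345726 ≈ 104600000 N·m (5 s.f.)

104600000 N·m


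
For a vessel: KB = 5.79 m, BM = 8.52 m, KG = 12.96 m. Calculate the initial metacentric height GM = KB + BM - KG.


Formula: GM = KB + BM - KG
Step 1 — KM = KB + BM = 5.79 + 8.52 = 14.31 m
Step 2 — GM = KM - KG = 14.31 - 12.96 = 1.35 m

1.35 m


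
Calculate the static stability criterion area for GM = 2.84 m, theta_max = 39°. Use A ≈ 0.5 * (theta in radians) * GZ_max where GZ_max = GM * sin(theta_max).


Formula: GZ_max = GM * sin(theta); Area = 0.5 * theta_rad * GZ_max
Step 1 — GZ_max = 2.84 * sin(39°) = 2.84 * 0.62932 = 1.787269 m
Step 2 — theta_rad = 39 * pi/180 = 0.680678 rad
Step 3 — Area = 0.5 * 0.680678 * 1.787269 ≈ 0.60828 m·rad (5 s.f.)

0.60828 m·rad


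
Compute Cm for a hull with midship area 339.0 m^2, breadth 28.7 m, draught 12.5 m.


Formula: Cm = Am / (B * T)
Step 1 — B * T = 28.7 * 12.5 = 358.75 m^2
Step 2 — Cm = 339.0 / 358.75 ≈ 0.94495 (5 s.f.)

0.94495


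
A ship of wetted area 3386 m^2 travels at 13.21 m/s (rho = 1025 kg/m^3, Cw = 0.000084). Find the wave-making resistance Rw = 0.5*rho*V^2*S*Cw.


Formula: Rw = 0.5 * rho * V^2 * S * Cw
Step 1 — V^2 = 13.21^2 = 174.5041
Step 2 — 0.5 * rho * V^2 = 0.5 * 1025 * 174.5041 = 89433.35125
Step 3 — Rw = 89433.35125 * 3386 * 0.000084 ≈ 25437 N (5 s.f.)

25437 N


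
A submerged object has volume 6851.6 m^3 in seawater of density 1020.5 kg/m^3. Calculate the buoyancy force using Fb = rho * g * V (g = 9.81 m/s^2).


Formula: Fb = rho * g * V
Substituting: Fb = 1020.5 * 9.81 * 6851.6
Intermediate: 1020.5 * 9.81 = 10011.105
Result: Fb = 10011.105 * 6851.6 ≈ 68592000 N (5 s.f.)

68592000 N


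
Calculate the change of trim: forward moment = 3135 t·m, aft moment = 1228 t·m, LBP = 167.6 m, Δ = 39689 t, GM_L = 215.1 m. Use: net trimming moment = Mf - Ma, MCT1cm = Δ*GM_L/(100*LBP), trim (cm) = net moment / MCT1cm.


Formula: net trimming moment = Mf - Ma; MCT1cm = Δ*GM_L/(100*LBP); trim = net moment / MCT1cm
Step 1 — net trimming moment = 3135 - 1228 = 1907 t·m
Step 2 — MCT1cm = 39689 * 215.1 / (100 * 167.6) = 509.3737 t·m/cm
Step 3 — trim = 1907 / 509.3737 ≈ 3.7438 cm (5 s.f.)

3.7438 cm


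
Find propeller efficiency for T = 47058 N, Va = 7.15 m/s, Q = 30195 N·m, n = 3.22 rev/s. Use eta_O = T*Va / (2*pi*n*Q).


Formula: eta = T * Va / (2 * pi * n * Q)
Step 1 — numerator = T * Va = 47058 * 7.15 = 336464.7
Step 2 — 2 * pi * n = 2 * pi * 3.22 = 20.231857
Step 3 — denominator = 20.231857 * 30195 = 610900.92
Step 4 — eta = 336464.7 / 610900.92 ≈ 0.55077 (5 s.f.)

0.55077


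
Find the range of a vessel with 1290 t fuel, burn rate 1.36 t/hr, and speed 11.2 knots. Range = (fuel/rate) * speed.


Formula: endurance = fuel / rate; range = endurance * speed
Step 1 — endurance = 1290 / 1.36 = 948.5294 hours
Step 2 — range = 948.5294 * 11.2 ≈ 10624 nautical miles (5 s.f.)

10624 NM


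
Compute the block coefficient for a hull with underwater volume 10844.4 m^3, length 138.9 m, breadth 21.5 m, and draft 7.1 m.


Formula: Cb = V / (L * B * T)
Step 1 — L * B * T = 138.9 * 21.5 * 7.1 = 21203.085 m^3
Step 2 — Cb = 10844.4 / 21203.085 ≈ 0.51145 (5 s.f.)

0.51145


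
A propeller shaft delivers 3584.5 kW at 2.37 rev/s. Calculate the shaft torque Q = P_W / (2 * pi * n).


Formula: Q = P_W / (2 * pi * n)
Step 1 — P_W = 3584.5 kW * 1000 = 3584500.0 W
Step 2 — 2 * pi * n = 2 * pi * 2.37 = 14.891149
Step 3 — Q = 3584500.0 / 14.891149 ≈ 240710 N·m (5 s.f.)

240710 N·m


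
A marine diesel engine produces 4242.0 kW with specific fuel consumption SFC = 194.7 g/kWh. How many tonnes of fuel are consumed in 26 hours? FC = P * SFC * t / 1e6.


Formula: FC (tonnes) = P * SFC * t / 1,000,000
Step 1 — P * SFC * t = 4242.0 * 194.7 * 26 = 21473852.4 g
Step 2 — FC (tonnes) = 21473852.4 / 1,000,000 ≈ 21.474 tonnes (5 s.f.)

21.474 tonnes


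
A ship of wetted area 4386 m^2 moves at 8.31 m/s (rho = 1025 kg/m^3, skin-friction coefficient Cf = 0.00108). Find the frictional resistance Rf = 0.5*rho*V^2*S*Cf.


Formula: Rf = 0.5 * rho * V^2 * S * Cf
Step 1 — V^2 = 8.31^2 = 69.0561
Step 2 — 0.5 * rho * V^2 = 0.5 * 1025 * 69.0561 = 35391.25125
Step 3 — Rf = 35391.25125 * 4386 * 0.00108 ≈ 167640 N (5 s.f.)

167640 N


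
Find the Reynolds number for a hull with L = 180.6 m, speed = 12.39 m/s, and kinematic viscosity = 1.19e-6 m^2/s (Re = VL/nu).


Formula: Re = V * L / nu
Step 1 — V * L = 12.39 * 180.6 = 2237.634 m^2/s
Step 2 — Re = 2237.634 / 1.19e-6 = 1.88e+09

1.88e+09


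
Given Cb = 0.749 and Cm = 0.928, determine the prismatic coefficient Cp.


Formula: Cp = Cb / Cm
Substituting: Cp = 0.749 / 0.928
Result: Cp ≈ 0.80711 (5 s.f.)

0.80711


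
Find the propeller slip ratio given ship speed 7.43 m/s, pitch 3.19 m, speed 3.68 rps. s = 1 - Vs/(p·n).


Formula: s = 1 - Vs / (p * n)
Step 1 — p * n = 3.19 * 3.68 = 11.7392
Step 2 — Vs / (p*n) = 7.43 / 11.7392 = 0.632922 (6 d.p.)
Step 3 — s = 1 - 0.632922 = 0.367078

0.367078


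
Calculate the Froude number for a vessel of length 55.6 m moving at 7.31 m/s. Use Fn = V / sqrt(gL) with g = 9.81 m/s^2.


Formula: Fn = V / sqrt(g * L)
Step 1 — g * L = 9.81 * 55.6 = 545.436
Step 2 — sqrt(g * L) = sqrt(545.436) = 23.354571
Step 3 — Fn = 7.31 / 23.354571 ≈ 0.31300 (5 s.f.)

0.31300


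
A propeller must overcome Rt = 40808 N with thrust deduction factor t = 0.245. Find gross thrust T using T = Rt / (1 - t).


Formula: T = Rt / (1 - t)
Step 1 — (1 - t) = 1 - 0.245 = 0.755
Step 2 — T = 40808 / 0.755 ≈ 54050 N (5 s.f.)

54050 N


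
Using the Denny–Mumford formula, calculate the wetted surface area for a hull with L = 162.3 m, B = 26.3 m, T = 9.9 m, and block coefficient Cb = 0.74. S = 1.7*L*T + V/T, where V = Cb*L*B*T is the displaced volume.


Formula: S = 1.7*L*T + V/T with V = Cb*L*B*T, i.e. S = L * (1.7*T + Cb*B)
Step 1 — 1.7*T = 1.7 * 9.9 = 16.83 m
Step 2 — Cb*B = 0.74 * 26.3 = 19.462 m
Step 3 — 1.7*T + Cb*B = 16.83 + 19.462 = 36.292 m
Step 4 — S = 162.3 * 36.292 ≈ 5890.2 m^2 (5 s.f.)

5890.2 m^2


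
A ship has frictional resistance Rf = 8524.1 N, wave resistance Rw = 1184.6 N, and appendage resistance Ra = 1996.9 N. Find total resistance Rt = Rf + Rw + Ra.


Formula: Rt = Rf + Rw + Ra
Substituting: Rt = 8524.1 + 1184.6 + 1996.9
Result: Rt = 11705.6 N

11705.6 N


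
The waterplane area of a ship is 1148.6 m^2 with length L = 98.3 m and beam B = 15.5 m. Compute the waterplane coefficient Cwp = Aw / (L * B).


Formula: Cwp = Aw / (L * B)
Step 1 — L * B = 98.3 * 15.5 = 1523.65 m^2
Step 2 — Cwp = 1148.6 / 1523.65 ≈ 0.75385 (5 s.f.)

0.75385


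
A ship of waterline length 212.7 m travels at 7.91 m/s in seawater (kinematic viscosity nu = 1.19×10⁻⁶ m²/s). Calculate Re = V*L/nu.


Formula: Re = V * L / nu
Step 1 — V * L = 7.91 * 212.7 = 1682.457 m^2/s
Step 2 — Re = 1682.457 / 1.19e-6 = 1.41e+09

1.41e+09


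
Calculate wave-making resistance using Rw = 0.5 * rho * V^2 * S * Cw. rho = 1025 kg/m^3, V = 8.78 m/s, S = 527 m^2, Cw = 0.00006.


Formula: Rw = 0.5 * rho * V^2 * S * Cw
Step 1 — V^2 = 8.78^2 = 77.0884
Step 2 — 0.5 * rho * V^2 = 0.5 * 1025 * 77.0884 = 39507.805
Step 3 — Rw = 39507.805 * 527 * 0.00006 ≈ 1249.2 N (5 s.f.)

1249.2 N


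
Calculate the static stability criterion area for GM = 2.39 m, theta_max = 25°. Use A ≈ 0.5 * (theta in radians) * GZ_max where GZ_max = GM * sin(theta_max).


Formula: GZ_max = GM * sin(theta); Area = 0.5 * theta_rad * GZ_max
Step 1 — GZ_max = 2.39 * sin(25°) = 2.39 * 0.422618 = 1.010057 m
Step 2 — theta_rad = 25 * pi/180 = 0.436332 rad
Step 3 — Area = 0.5 * 0.436332 * 1.010057 ≈ 0.22036 m·rad (5 s.f.)

0.22036 m·rad


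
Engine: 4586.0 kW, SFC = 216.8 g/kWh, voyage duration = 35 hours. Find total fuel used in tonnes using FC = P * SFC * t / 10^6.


Formula: FC (tonnes) = P * SFC * t / 1,000,000
Step 1 — P * SFC * t = 4586.0 * 216.8 * 35 = 34798568.0 g
Step 2 — FC (tonnes) = 34798568.0 / 1,000,000 ≈ 34.799 tonnes (5 s.f.)

34.799 tonnes


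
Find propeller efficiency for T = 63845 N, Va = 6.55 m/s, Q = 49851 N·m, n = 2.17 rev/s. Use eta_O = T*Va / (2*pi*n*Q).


Formula: eta = T * Va / (2 * pi * n * Q)
Step 1 — numerator = T * Va = 63845 * 6.55 = 418184.75
Step 2 — 2 * pi * n = 2 * pi * 2.17 = 13.634512
Step 3 — denominator = 13.634512 * 49851 = 679694.06
Step 4 — eta = 418184.75 / 679694.06 ≈ 0.61525 (5 s.f.)

0.61525


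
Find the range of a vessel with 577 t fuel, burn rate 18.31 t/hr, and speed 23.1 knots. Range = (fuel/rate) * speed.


Formula: endurance = fuel / rate; range = endurance * speed
Step 1 — endurance = 577 / 18.31 = 31.5128 hours
Step 2 — range = 31.5128 * 23.1 ≈ 727.95 nautical miles (5 s.f.)

727.95 NM


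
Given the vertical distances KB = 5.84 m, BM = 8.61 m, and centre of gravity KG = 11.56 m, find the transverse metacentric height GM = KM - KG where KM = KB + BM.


Formula: GM = KB + BM - KG
Step 1 — KM = KB + BM = 5.84 + 8.61 = 14.45 m
Step 2 — GM = KM - KG = 14.45 - 11.56 = 2.89 m

2.89 m


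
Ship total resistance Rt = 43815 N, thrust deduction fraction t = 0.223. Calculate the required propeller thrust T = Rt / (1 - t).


Formula: T = Rt / (1 - t)
Step 1 — (1 - t) = 1 - 0.223 = 0.777
Step 2 — T = 43815 / 0.777 ≈ 56390 N (5 s.f.)

56390 N


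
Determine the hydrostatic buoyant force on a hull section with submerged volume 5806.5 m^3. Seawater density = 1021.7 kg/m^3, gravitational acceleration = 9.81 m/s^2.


Formula: Fb = rho * g * V
Substituting: Fb = 1021.7 * 9.81 * 5806.5
Intermediate: 1021.7 * 9.81 = 10022.877
Result: Fb = 10022.877 * 5806.5 ≈ 58198000 N (5 s.f.)

58198000 N


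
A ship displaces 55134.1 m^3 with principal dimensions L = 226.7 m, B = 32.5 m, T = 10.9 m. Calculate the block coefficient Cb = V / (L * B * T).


Formula: Cb = V / (L * B * T)
Step 1 — L * B * T = 226.7 * 32.5 * 10.9 = 80308.475 m^3
Step 2 — Cb = 55134.1 / 80308.475 ≈ 0.68653 (5 s.f.)

0.68653


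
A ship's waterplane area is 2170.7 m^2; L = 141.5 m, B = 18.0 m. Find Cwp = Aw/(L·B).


Formula: Cwp = Aw / (L * B)
Step 1 — L * B = 141.5 * 18.0 = 2547.0 m^2
Step 2 — Cwp = 2170.7 / 2547.0 ≈ 0.85226 (5 s.f.)

0.85226


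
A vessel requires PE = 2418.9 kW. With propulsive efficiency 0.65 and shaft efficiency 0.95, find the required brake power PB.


Formula: PB = PE / (eta_D * eta_S)
Step 1 — combined efficiency = eta_D * eta_S = 0.65 * 0.95 = 0.6175
Step 2 — PB = 2418.9 / 0.6175 ≈ 3917.2 kW (5 s.f.)

3917.2 kW
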